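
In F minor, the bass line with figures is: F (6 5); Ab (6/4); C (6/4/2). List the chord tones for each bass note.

F (6/5/3): F, Ab, C, Db.
Ab (6/4): Ab, Db, F.
C (6/4/2): C, Db, F, Ab.

F, Ab, C, Db | Ab, Db, F | C, Db, F, Ab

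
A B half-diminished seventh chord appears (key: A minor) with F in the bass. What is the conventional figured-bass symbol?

F is the fifth of B half-diminished seventh, so the chord is in second inversion.
A seventh chord in second inversion is figured 6/4/3, conventionally abbreviated 4/3.

4/3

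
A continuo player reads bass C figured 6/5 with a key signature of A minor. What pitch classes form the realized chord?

The written figures 6/5 are shorthand for 6/5/3: the 3 is implied.
A third above C in this key is E.
A fifth above C in this key is G.
A sixth above C in this key is A.
Together with the bass C, this spells A minor seventh in first inversion.

C, E, G, A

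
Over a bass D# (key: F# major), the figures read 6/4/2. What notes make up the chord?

A second above D# in this key is E#.
A fourth above D# in this key is G#.
A sixth above D# in this key is B.
Together with the bass D#, this spells E# half-diminished seventh in third inversion.

D#, E#, G#, B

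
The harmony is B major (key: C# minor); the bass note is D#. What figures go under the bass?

D# is the third of B major, so the chord is in first inversion.
A triad in first inversion is figured 6/3, conventionally abbreviated 6.

6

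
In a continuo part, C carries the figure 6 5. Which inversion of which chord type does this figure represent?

seventh chord, first inversion

6 5 is shorthand for 6/5/3.
Intervals of 6/5/3 above the bass form a seventh chord; the bass is the third, so this is first inversion.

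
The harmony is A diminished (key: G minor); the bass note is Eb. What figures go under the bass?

Eb is the fifth of A diminished, so the chord is in second inversion.
A triad in second inversion is figured 6/4, conventionally abbreviated 6/4.

6/4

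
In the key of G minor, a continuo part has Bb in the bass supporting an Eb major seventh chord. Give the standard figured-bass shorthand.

Bb is the fifth of Eb major seventh, so the chord is in second inversion.
A seventh chord in second inversion is figured 6/4/3, conventionally abbreviated 4/3.

4/3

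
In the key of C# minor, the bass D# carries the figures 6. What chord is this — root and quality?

B major

The figures 6 indicate a triad in first inversion.
In first inversion the root lies a sixth above the bass: a sixth above D# in C# minor is B.
The chord tones are D#, F#, B, giving B major.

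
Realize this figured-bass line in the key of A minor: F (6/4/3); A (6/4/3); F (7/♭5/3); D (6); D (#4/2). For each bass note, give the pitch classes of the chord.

F (6/4/3): F, A, B, D.
A (6/4/3): A, C, D, F.
F (7/b5/3): F, A, Cb, E.
D (6/3): D, F, B.
D (6/#4/2): D, E, G#, B.

F, A, B, D | A, C, D, F | F, A, Cb, E | D, F, B | D, E, G#, B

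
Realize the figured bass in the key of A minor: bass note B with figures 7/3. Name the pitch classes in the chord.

B, D, F, A

The written figures 7/3 are shorthand for 7/5/3: the 5 is implied.
A third above B in this key is D.
A fifth above B in this key is F.
A seventh above B in this key is A.
Together with the bass B, this spells B half-diminished seventh in root position.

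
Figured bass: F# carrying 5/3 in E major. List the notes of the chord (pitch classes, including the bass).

F#, A, C#

A third above F# in this key is A.
A fifth above F# in this key is C#.
Together with the bass F#, this spells F# minor in root position.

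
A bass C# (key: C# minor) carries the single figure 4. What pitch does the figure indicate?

Counting 3 letter steps above C# lands on F; in C# minor, that letter is F#.

F#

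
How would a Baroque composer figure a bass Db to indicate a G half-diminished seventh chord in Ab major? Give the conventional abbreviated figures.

Db is the fifth of G half-diminished seventh, so the chord is in second inversion.
A seventh chord in second inversion is figured 6/4/3, conventionally abbreviated 4/3.

4/3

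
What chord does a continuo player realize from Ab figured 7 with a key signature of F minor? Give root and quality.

The figures 7 indicate a seventh chord in root position.
In root position the bass is the root, so the root is Ab.
The chord tones are Ab, C, Eb, G, giving Ab major seventh.

Ab major seventh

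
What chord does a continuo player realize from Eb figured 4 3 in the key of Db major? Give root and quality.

Ab dominant seventh

The figures 4 3 indicate a seventh chord in second inversion.
In second inversion the root lies a fourth above the bass: a fourth above Eb in Db major is Ab.
The chord tones are Eb, Gb, Ab, C, giving Ab dominant seventh.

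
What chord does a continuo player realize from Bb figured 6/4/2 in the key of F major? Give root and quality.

C dominant seventh

The figures 6/4/2 indicate a seventh chord in third inversion.
In third inversion the root lies a second above the bass: a second above Bb in F major is C.
The chord tones are Bb, C, E, G, giving C dominant seventh.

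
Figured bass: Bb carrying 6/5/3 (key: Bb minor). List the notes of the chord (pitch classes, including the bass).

Bb, Db, F, Gb

A third above Bb in this key is Db.
A fifth above Bb in this key is F.
A sixth above Bb in this key is Gb.
Together with the bass Bb, this spells Gb major seventh in first inversion.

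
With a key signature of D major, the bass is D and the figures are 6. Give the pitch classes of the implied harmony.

D, F#, B

The written figures 6 are shorthand for 6/3: the 3 is implied.
A third above D in this key is F#.
A sixth above D in this key is B.
Together with the bass D, this spells B minor in first inversion.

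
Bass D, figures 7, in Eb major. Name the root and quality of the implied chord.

D half-diminished seventh

The figures 7 indicate a seventh chord in root position.
In root position the bass is the root, so the root is D.
The chord tones are D, F, Ab, C, giving D half-diminished seventh.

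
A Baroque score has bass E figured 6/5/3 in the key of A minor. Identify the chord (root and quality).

The figures 6/5/3 indicate a seventh chord in first inversion.
In first inversion the root lies a sixth above the bass: a sixth above E in A minor is C.
The chord tones are E, G, B, C, giving C major seventh.

C major seventh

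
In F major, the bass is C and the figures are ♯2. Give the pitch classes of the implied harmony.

C, D#, F, A

The written figures ♯2 are shorthand for 6/4/2: the 6/4 are implied.
A second above C in this key is D, raised to D# by the sharp.
A fourth above C in this key is F.
A sixth above C in this key is A.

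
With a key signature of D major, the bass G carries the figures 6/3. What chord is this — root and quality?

E minor

The figures 6/3 indicate a triad in first inversion.
In first inversion the root lies a sixth above the bass: a sixth above G in D major is E.
The chord tones are G, B, E, giving E minor.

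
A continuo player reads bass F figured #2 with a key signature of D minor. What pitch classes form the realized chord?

F, G#, Bb, D

The written figures #2 are shorthand for 6/4/2: the 6/4 are implied.
A second above F in this key is G, raised to G# by the sharp.
A fourth above F in this key is Bb.
A sixth above F in this key is D.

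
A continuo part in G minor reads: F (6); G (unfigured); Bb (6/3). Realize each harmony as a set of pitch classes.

F, A, D | G, Bb, D | Bb, D, G

F (6/3): F, A, D.
G (5/3): G, Bb, D.
Bb (6/3): Bb, D, G.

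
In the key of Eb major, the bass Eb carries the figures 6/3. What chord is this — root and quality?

The figures 6/3 indicate a triad in first inversion.
In first inversion the root lies a sixth above the bass: a sixth above Eb in Eb major is C.
The chord tones are Eb, G, C, giving C minor.

C minor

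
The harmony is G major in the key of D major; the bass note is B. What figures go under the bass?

6

B is the third of G major, so the chord is in first inversion.
A triad in first inversion is figured 6/3, conventionally abbreviated 6.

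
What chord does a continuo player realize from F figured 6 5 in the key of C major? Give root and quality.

The figures 6 5 indicate a seventh chord in first inversion.
In first inversion the root lies a sixth above the bass: a sixth above F in C major is D.
The chord tones are F, A, C, D, giving D minor seventh.

D minor seventh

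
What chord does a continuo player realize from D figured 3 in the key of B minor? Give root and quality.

The figures 3 indicate a triad in root position.
In root position the bass is the root, so the root is D.
The chord tones are D, F#, A, giving D major.

D major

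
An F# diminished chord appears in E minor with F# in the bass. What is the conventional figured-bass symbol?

no figures

F# is the root of F# diminished, so the chord is in root position.
A triad in root position is figured 5/3, conventionally abbreviated (no figures — root-position triad).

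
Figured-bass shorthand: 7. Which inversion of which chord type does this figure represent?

7 is shorthand for 7/5/3.
Intervals of 7/5/3 above the bass form a seventh chord; the bass is the root, so this is root position.

seventh chord, root position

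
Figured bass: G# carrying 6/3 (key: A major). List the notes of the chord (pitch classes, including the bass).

G#, B, E

A third above G# in this key is B.
A sixth above G# in this key is E.
Together with the bass G#, this spells E major in first inversion.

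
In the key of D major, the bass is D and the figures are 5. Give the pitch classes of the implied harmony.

The written figures 5 are shorthand for 5/3: the 3 is implied.
A third above D in this key is F#.
A fifth above D in this key is A.
Together with the bass D, this spells D major in root position.

D, F#, A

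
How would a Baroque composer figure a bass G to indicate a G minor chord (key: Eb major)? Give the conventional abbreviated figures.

G is the root of G minor, so the chord is in root position.
A triad in root position is figured 5/3, conventionally abbreviated (no figures — root-position triad).

no figures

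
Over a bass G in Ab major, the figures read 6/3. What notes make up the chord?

A third above G in this key is Bb.
A sixth above G in this key is Eb.
Together with the bass G, this spells Eb major in first inversion.

G, Bb, Eb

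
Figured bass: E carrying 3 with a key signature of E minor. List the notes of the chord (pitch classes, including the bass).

E, G, B

The written figures 3 are shorthand for 5/3: the 5 is implied.
A third above E in this key is G.
A fifth above E in this key is B.
Together with the bass E, this spells E minor in root position.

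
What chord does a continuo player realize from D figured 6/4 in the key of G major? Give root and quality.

The figures 6/4 indicate a triad in second inversion.
In second inversion the root lies a fourth above the bass: a fourth above D in G major is G.
The chord tones are D, G, B, giving G major.

G major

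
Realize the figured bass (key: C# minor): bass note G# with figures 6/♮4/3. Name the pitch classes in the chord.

A third above G# in this key is B.
A fourth above G# in this key is C#, made natural (C) by the ♮ figure.
A sixth above G# in this key is E.
Together with the bass G#, this spells C augmented major seventh in second inversion.

G#, B, C, E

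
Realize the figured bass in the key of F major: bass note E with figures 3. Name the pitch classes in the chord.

E, G, Bb

The written figures 3 are shorthand for 5/3: the 5 is implied.
A third above E in this key is G.
A fifth above E in this key is Bb.
Together with the bass E, this spells E diminished in root position.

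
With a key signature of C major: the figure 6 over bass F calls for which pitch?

D

Counting 5 letter steps above F lands on D; in C major, that letter is D.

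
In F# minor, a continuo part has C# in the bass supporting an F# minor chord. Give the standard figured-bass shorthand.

6/4

C# is the fifth of F# minor, so the chord is in second inversion.
A triad in second inversion is figured 6/4, conventionally abbreviated 6/4.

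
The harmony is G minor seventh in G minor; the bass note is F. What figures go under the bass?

F is the seventh of G minor seventh, so the chord is in third inversion.
A seventh chord in third inversion is figured 6/4/2, conventionally abbreviated 4/2.

4/2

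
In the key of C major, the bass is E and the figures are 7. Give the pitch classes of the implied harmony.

The written figures 7 are shorthand for 7/5/3: the 5/3 are implied.
A third above E in this key is G.
A fifth above E in this key is B.
A seventh above E in this key is D.
Together with the bass E, this spells E minor seventh in root position.

E, G, B, D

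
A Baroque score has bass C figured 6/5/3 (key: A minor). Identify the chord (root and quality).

A minor seventh

The figures 6/5/3 indicate a seventh chord in first inversion.
In first inversion the root lies a sixth above the bass: a sixth above C in A minor is A.
The chord tones are C, E, G, A, giving A minor seventh.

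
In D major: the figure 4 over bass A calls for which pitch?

D

Counting 3 letter steps above A lands on D; in D major, that letter is D.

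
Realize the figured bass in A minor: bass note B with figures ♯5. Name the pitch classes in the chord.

B, D, F#

The written figures ♯5 are shorthand for 5/3: the 3 is implied.
A third above B in this key is D.
A fifth above B in this key is F, raised to F# by the sharp.
Together with the bass B, this spells B minor in root position.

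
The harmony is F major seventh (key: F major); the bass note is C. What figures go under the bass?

4/3

C is the fifth of F major seventh, so the chord is in second inversion.
A seventh chord in second inversion is figured 6/4/3, conventionally abbreviated 4/3.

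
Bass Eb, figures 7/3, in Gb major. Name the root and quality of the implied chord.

Eb minor seventh

The figures 7/3 indicate a seventh chord in root position.
In root position the bass is the root, so the root is Eb.
The chord tones are Eb, Gb, Bb, Db, giving Eb minor seventh.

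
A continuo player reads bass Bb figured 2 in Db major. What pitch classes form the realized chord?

The written figures 2 are shorthand for 6/4/2: the 6/4 are implied.
A second above Bb in this key is C.
A fourth above Bb in this key is Eb.
A sixth above Bb in this key is Gb.
Together with the bass Bb, this spells C half-diminished seventh in third inversion.

Bb, C, Eb, Gb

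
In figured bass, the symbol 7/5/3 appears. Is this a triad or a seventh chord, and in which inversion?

Intervals of 7/5/3 above the bass form a seventh chord; the bass is the root, so this is root position.

seventh chord, root position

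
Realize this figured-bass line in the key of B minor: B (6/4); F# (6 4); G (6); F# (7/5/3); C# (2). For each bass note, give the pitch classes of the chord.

B (6/4): B, E, G.
F# (6/4): F#, B, D.
G (6/3): G, B, E.
F# (7/5/3): F#, A, C#, E.
C# (6/4/2): C#, D, F#, A.

B, E, G | F#, B, D | G, B, E | F#, A, C#, E | C#, D, F#, A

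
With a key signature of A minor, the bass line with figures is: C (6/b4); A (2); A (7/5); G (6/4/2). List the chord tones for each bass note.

C (6/b4): C, Fb, A.
A (6/4/2): A, B, D, F.
A (7/5/3): A, C, E, G.
G (6/4/2): G, A, C, E.

C, Fb, A | A, B, D, F | A, C, E, G | G, A, C, E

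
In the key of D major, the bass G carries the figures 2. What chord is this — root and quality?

A dominant seventh

The figures 2 indicate a seventh chord in third inversion.
In third inversion the root lies a second above the bass: a second above G in D major is A.
The chord tones are G, A, C#, E, giving A dominant seventh.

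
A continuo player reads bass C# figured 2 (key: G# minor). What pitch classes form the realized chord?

C#, D#, F#, A#

The written figures 2 are shorthand for 6/4/2: the 6/4 are implied.
A second above C# in this key is D#.
A fourth above C# in this key is F#.
A sixth above C# in this key is A#.
Together with the bass C#, this spells D# minor seventh in third inversion.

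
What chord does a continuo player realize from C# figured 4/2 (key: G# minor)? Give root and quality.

D# minor seventh

The figures 4/2 indicate a seventh chord in third inversion.
In third inversion the root lies a second above the bass: a second above C# in G# minor is D#.
The chord tones are C#, D#, F#, A#, giving D# minor seventh.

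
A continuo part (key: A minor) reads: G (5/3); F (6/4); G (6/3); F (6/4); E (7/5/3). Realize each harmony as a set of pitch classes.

G, B, D | F, B, D | G, B, E | F, B, D | E, G, B, D

G (5/3): G, B, D.
F (6/4): F, B, D.
G (6/3): G, B, E.
F (6/4): F, B, D.
E (7/5/3): E, G, B, D.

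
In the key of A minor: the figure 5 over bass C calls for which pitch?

Counting 4 letter steps above C lands on G; in A minor, that letter is G.

G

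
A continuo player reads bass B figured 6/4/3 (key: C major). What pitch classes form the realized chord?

B, D, E, G

A third above B in this key is D.
A fourth above B in this key is E.
A sixth above B in this key is G.
Together with the bass B, this spells E minor seventh in second inversion.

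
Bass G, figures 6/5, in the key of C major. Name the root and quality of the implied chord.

E minor seventh

The figures 6/5 indicate a seventh chord in first inversion.
In first inversion the root lies a sixth above the bass: a sixth above G in C major is E.
The chord tones are G, B, D, E, giving E minor seventh.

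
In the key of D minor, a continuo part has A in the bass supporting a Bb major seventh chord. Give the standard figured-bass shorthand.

4/2

A is the seventh of Bb major seventh, so the chord is in third inversion.
A seventh chord in third inversion is figured 6/4/2, conventionally abbreviated 4/2.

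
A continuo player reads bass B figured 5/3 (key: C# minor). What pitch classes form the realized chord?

A third above B in this key is D#.
A fifth above B in this key is F#.
Together with the bass B, this spells B major in root position.

B, D#, F#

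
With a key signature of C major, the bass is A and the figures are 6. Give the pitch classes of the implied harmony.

A, C, F

The written figures 6 are shorthand for 6/3: the 3 is implied.
A third above A in this key is C.
A sixth above A in this key is F.
Together with the bass A, this spells F major in first inversion.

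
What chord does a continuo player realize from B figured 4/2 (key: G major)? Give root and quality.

The figures 4/2 indicate a seventh chord in third inversion.
In third inversion the root lies a second above the bass: a second above B in G major is C.
The chord tones are B, C, E, G, giving C major seventh.

C major seventh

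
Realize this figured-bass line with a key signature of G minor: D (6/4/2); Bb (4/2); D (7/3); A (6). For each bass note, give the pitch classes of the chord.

D (6/4/2): D, Eb, G, Bb.
Bb (6/4/2): Bb, C, Eb, G.
D (7/5/3): D, F, A, C.
A (6/3): A, C, F.

D, Eb, G, Bb | Bb, C, Eb, G | D, F, A, C | A, C, F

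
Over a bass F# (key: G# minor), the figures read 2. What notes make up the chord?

The written figures 2 are shorthand for 6/4/2: the 6/4 are implied.
A second above F# in this key is G#.
A fourth above F# in this key is B.
A sixth above F# in this key is D#.
Together with the bass F#, this spells G# minor seventh in third inversion.

F#, G#, B, D#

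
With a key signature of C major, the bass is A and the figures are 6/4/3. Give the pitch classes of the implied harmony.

A third above A in this key is C.
A fourth above A in this key is D.
A sixth above A in this key is F.
Together with the bass A, this spells D minor seventh in second inversion.

A, C, D, F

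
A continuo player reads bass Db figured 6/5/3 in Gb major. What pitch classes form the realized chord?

Db, F, Ab, Bb

A third above Db in this key is F.
A fifth above Db in this key is Ab.
A sixth above Db in this key is Bb.
Together with the bass Db, this spells Bb minor seventh in first inversion.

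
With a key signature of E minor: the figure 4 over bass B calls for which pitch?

E

Counting 3 letter steps above B lands on E; in E minor, that letter is E.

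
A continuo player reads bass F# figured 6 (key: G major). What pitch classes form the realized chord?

The written figures 6 are shorthand for 6/3: the 3 is implied.
A third above F# in this key is A.
A sixth above F# in this key is D.
Together with the bass F#, this spells D major in first inversion.

F#, A, D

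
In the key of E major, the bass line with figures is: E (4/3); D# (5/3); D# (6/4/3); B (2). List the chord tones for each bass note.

E, G#, A, C# | D#, F#, A | D#, F#, G#, B | B, C#, E, G#

E (6/4/3): E, G#, A, C#.
D# (5/3): D#, F#, A.
D# (6/4/3): D#, F#, G#, B.
B (6/4/2): B, C#, E, G#.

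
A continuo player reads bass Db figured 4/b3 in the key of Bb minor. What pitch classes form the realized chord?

The written figures 4/b3 are shorthand for 6/4/3: the 6 is implied.
A third above Db in this key is F, lowered to Fb by the flat.
A fourth above Db in this key is Gb.
A sixth above Db in this key is Bb.
Together with the bass Db, this spells Gb dominant seventh in second inversion.

Db, Fb, Gb, Bb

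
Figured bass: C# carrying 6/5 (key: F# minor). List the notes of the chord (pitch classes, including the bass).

C#, E, G#, A

The written figures 6/5 are shorthand for 6/5/3: the 3 is implied.
A third above C# in this key is E.
A fifth above C# in this key is G#.
A sixth above C# in this key is A.
Together with the bass C#, this spells A major seventh in first inversion.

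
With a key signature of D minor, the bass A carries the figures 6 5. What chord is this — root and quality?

The figures 6 5 indicate a seventh chord in first inversion.
In first inversion the root lies a sixth above the bass: a sixth above A in D minor is F.
The chord tones are A, C, E, F, giving F major seventh.

F major seventh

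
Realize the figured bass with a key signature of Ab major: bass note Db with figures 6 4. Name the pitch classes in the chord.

A fourth above Db in this key is G.
A sixth above Db in this key is Bb.
Together with the bass Db, this spells G diminished in second inversion.

Db, G, Bb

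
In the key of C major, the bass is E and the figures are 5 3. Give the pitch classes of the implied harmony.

E, G, B

A third above E in this key is G.
A fifth above E in this key is B.
Together with the bass E, this spells E minor in root position.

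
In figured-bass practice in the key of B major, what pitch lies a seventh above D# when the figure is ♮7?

Counting 6 letter steps above D# lands on C; in B major, that letter is C#.
The ♮7 figure makes it natural, giving C.

C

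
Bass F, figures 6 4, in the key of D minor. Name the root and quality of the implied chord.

Bb major

The figures 6 4 indicate a triad in second inversion.
In second inversion the root lies a fourth above the bass: a fourth above F in D minor is Bb.
The chord tones are F, Bb, D, giving Bb major.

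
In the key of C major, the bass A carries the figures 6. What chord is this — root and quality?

F major

The figures 6 indicate a triad in first inversion.
In first inversion the root lies a sixth above the bass: a sixth above A in C major is F.
The chord tones are A, C, F, giving F major.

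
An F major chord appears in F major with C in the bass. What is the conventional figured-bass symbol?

6/4

C is the fifth of F major, so the chord is in second inversion.
A triad in second inversion is figured 6/4, conventionally abbreviated 6/4.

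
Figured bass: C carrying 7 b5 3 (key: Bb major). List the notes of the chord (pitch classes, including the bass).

C, Eb, Gb, Bb

A third above C in this key is Eb.
A fifth above C in this key is G, lowered to Gb by the flat.
A seventh above C in this key is Bb.
Together with the bass C, this spells C half-diminished seventh in root position.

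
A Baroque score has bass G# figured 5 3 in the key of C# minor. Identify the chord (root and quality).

The figures 5 3 indicate a triad in root position.
In root position the bass is the root, so the root is G#.
The chord tones are G#, B, D#, giving G# minor.

G# minor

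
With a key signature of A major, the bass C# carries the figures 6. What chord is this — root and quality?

A major

The figures 6 indicate a triad in first inversion.
In first inversion the root lies a sixth above the bass: a sixth above C# in A major is A.
The chord tones are C#, E, A, giving A major.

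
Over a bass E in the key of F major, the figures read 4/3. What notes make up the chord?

The written figures 4/3 are shorthand for 6/4/3: the 6 is implied.
A third above E in this key is G.
A fourth above E in this key is A.
A sixth above E in this key is C.
Together with the bass E, this spells A minor seventh in second inversion.

E, G, A, C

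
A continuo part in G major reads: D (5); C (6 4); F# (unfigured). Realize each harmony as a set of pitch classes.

D, F#, A | C, F#, A | F#, A, C

D (5/3): D, F#, A.
C (6/4): C, F#, A.
F# (5/3): F#, A, C.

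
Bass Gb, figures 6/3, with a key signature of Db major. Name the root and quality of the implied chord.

Eb minor

The figures 6/3 indicate a triad in first inversion.
In first inversion the root lies a sixth above the bass: a sixth above Gb in Db major is Eb.
The chord tones are Gb, Bb, Eb, giving Eb minor.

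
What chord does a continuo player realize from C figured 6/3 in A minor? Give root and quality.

A minor

The figures 6/3 indicate a triad in first inversion.
In first inversion the root lies a sixth above the bass: a sixth above C in A minor is A.
The chord tones are C, E, A, giving A minor.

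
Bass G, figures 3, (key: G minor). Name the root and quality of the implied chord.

G minor

The figures 3 indicate a triad in root position.
In root position the bass is the root, so the root is G.
The chord tones are G, Bb, D, giving G minor.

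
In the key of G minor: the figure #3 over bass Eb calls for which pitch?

G#

Counting 2 letter steps above Eb lands on G; in G minor, that letter is G.
The #3 figure raises it a semitone, giving G#.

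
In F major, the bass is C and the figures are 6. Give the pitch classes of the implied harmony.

C, E, A

The written figures 6 are shorthand for 6/3: the 3 is implied.
A third above C in this key is E.
A sixth above C in this key is A.
Together with the bass C, this spells A minor in first inversion.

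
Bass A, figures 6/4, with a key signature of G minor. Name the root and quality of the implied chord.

D minor

The figures 6/4 indicate a triad in second inversion.
In second inversion the root lies a fourth above the bass: a fourth above A in G minor is D.
The chord tones are A, D, F, giving D minor.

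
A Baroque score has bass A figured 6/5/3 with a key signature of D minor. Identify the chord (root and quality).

The figures 6/5/3 indicate a seventh chord in first inversion.
In first inversion the root lies a sixth above the bass: a sixth above A in D minor is F.
The chord tones are A, C, E, F, giving F major seventh.

F major seventh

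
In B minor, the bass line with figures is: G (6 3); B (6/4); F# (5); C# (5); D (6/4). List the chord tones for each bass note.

G (6/3): G, B, E.
B (6/4): B, E, G.
F# (5/3): F#, A, C#.
C# (5/3): C#, E, G.
D (6/4): D, G, B.

G, B, E | B, E, G | F#, A, C# | C#, E, G | D, G, B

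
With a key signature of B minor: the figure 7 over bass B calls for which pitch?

Counting 6 letter steps above B lands on A; in B minor, that letter is A.

A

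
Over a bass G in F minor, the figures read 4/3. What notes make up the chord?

G, Bb, C, Eb

The written figures 4/3 are shorthand for 6/4/3: the 6 is implied.
A third above G in this key is Bb.
A fourth above G in this key is C.
A sixth above G in this key is Eb.
Together with the bass G, this spells C minor seventh in second inversion.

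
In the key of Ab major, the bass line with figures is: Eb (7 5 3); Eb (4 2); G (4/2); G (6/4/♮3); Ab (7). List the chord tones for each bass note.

Eb (7/5/3): Eb, G, Bb, Db.
Eb (6/4/2): Eb, F, Ab, C.
G (6/4/2): G, Ab, C, Eb.
G (6/4/♮3): G, B, C, Eb.
Ab (7/5/3): Ab, C, Eb, G.

Eb, G, Bb, Db | Eb, F, Ab, C | G, Ab, C, Eb | G, B, C, Eb | Ab, C, Eb, G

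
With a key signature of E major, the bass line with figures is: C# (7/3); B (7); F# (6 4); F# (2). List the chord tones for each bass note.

C#, E, G#, B | B, D#, F#, A | F#, B, D# | F#, G#, B, D#

C# (7/5/3): C#, E, G#, B.
B (7/5/3): B, D#, F#, A.
F# (6/4): F#, B, D#.
F# (6/4/2): F#, G#, B, D#.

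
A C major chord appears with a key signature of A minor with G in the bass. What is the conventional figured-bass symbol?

6/4

G is the fifth of C major, so the chord is in second inversion.
A triad in second inversion is figured 6/4, conventionally abbreviated 6/4.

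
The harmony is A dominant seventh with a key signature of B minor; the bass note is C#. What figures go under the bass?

C# is the third of A dominant seventh, so the chord is in first inversion.
A seventh chord in first inversion is figured 6/5/3, conventionally abbreviated 6/5.

6/5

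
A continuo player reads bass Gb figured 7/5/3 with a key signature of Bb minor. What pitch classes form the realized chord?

Gb, Bb, Db, F

A third above Gb in this key is Bb.
A fifth above Gb in this key is Db.
A seventh above Gb in this key is F.
Together with the bass Gb, this spells Gb major seventh in root position.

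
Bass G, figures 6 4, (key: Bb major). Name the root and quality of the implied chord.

The figures 6 4 indicate a triad in second inversion.
In second inversion the root lies a fourth above the bass: a fourth above G in Bb major is C.
The chord tones are G, C, Eb, giving C minor.

C minor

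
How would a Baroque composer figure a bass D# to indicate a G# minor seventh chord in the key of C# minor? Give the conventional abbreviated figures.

D# is the fifth of G# minor seventh, so the chord is in second inversion.
A seventh chord in second inversion is figured 6/4/3, conventionally abbreviated 4/3.

4/3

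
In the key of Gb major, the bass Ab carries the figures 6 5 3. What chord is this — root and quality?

F half-diminished seventh

The figures 6 5 3 indicate a seventh chord in first inversion.
In first inversion the root lies a sixth above the bass: a sixth above Ab in Gb major is F.
The chord tones are Ab, Cb, Eb, F, giving F half-diminished seventh.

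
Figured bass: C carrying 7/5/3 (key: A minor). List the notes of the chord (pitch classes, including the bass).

C, E, G, B

A third above C in this key is E.
A fifth above C in this key is G.
A seventh above C in this key is B.
Together with the bass C, this spells C major seventh in root position.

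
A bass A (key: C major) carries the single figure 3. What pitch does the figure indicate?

C

Counting 2 letter steps above A lands on C; in C major, that letter is C.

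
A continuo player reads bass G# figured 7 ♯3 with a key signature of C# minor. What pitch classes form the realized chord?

The written figures 7 ♯3 are shorthand for 7/5/3: the 5 is implied.
A third above G# in this key is B, raised to B# by the sharp.
A fifth above G# in this key is D#.
A seventh above G# in this key is F#.
Together with the bass G#, this spells G# dominant seventh in root position.

G#, B#, D#, F#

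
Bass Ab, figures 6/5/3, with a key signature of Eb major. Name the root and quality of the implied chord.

The figures 6/5/3 indicate a seventh chord in first inversion.
In first inversion the root lies a sixth above the bass: a sixth above Ab in Eb major is F.
The chord tones are Ab, C, Eb, F, giving F minor seventh.

F minor seventh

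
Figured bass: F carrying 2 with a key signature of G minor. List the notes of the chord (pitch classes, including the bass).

The written figures 2 are shorthand for 6/4/2: the 6/4 are implied.
A second above F in this key is G.
A fourth above F in this key is Bb.
A sixth above F in this key is D.
Together with the bass F, this spells G minor seventh in third inversion.

F, G, Bb, D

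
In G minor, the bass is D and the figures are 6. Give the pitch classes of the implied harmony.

D, F, Bb

The written figures 6 are shorthand for 6/3: the 3 is implied.
A third above D in this key is F.
A sixth above D in this key is Bb.
Together with the bass D, this spells Bb major in first inversion.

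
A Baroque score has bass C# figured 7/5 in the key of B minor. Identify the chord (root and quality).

C# half-diminished seventh

The figures 7/5 indicate a seventh chord in root position.
In root position the bass is the root, so the root is C#.
The chord tones are C#, E, G, B, giving C# half-diminished seventh.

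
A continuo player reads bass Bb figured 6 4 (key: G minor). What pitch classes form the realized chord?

A fourth above Bb in this key is Eb.
A sixth above Bb in this key is G.
Together with the bass Bb, this spells Eb major in second inversion.

Bb, Eb, G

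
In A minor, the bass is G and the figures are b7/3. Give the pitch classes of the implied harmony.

The written figures b7/3 are shorthand for 7/5/3: the 5 is implied.
A third above G in this key is B.
A fifth above G in this key is D.
A seventh above G in this key is F, lowered to Fb by the flat.

G, B, D, Fb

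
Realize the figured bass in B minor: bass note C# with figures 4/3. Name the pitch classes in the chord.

C#, E, F#, A

The written figures 4/3 are shorthand for 6/4/3: the 6 is implied.
A third above C# in this key is E.
A fourth above C# in this key is F#.
A sixth above C# in this key is A.
Together with the bass C#, this spells F# minor seventh in second inversion.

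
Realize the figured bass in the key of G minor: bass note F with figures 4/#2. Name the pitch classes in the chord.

F, G#, Bb, D

The written figures 4/#2 are shorthand for 6/4/2: the 6 is implied.
A second above F in this key is G, raised to G# by the sharp.
A fourth above F in this key is Bb.
A sixth above F in this key is D.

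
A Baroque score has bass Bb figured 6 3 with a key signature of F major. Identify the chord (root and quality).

The figures 6 3 indicate a triad in first inversion.
In first inversion the root lies a sixth above the bass: a sixth above Bb in F major is G.
The chord tones are Bb, D, G, giving G minor.

G minor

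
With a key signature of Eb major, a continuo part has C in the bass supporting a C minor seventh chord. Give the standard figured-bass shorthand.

C is the root of C minor seventh, so the chord is in root position.
A seventh chord in root position is figured 7/5/3, conventionally abbreviated 7.

7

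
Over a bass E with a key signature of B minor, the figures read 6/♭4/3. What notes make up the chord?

A third above E in this key is G.
A fourth above E in this key is A, lowered to Ab by the flat.
A sixth above E in this key is C#.

E, G, Ab, C#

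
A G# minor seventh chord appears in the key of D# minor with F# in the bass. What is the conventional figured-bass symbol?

4/2

F# is the seventh of G# minor seventh, so the chord is in third inversion.
A seventh chord in third inversion is figured 6/4/2, conventionally abbreviated 4/2.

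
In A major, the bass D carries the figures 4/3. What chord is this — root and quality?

The figures 4/3 indicate a seventh chord in second inversion.
In second inversion the root lies a fourth above the bass: a fourth above D in A major is G#.
The chord tones are D, F#, G#, B, giving G# half-diminished seventh.

G# half-diminished seventh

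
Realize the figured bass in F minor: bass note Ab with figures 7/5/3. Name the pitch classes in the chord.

Ab, C, Eb, G

A third above Ab in this key is C.
A fifth above Ab in this key is Eb.
A seventh above Ab in this key is G.
Together with the bass Ab, this spells Ab major seventh in root position.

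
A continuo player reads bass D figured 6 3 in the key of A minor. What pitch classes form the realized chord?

D, F, B

A third above D in this key is F.
A sixth above D in this key is B.
Together with the bass D, this spells B diminished in first inversion.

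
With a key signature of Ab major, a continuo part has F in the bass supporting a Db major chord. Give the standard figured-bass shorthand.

6

F is the third of Db major, so the chord is in first inversion.
A triad in first inversion is figured 6/3, conventionally abbreviated 6.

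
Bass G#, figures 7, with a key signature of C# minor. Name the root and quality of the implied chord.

G# minor seventh

The figures 7 indicate a seventh chord in root position.
In root position the bass is the root, so the root is G#.
The chord tones are G#, B, D#, F#, giving G# minor seventh.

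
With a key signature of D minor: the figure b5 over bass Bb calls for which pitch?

Counting 4 letter steps above Bb lands on F; in D minor, that letter is F.
The b5 figure lowers it a semitone, giving Fb.

Fb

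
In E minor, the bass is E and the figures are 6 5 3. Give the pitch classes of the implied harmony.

E, G, B, C

A third above E in this key is G.
A fifth above E in this key is B.
A sixth above E in this key is C.
Together with the bass E, this spells C major seventh in first inversion.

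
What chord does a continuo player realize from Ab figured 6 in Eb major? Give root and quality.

F minor

The figures 6 indicate a triad in first inversion.
In first inversion the root lies a sixth above the bass: a sixth above Ab in Eb major is F.
The chord tones are Ab, C, F, giving F minor.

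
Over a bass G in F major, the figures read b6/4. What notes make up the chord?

G, C, Eb

A fourth above G in this key is C.
A sixth above G in this key is E, lowered to Eb by the flat.
Together with the bass G, this spells C minor in second inversion.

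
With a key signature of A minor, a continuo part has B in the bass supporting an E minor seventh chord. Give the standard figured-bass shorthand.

4/3

B is the fifth of E minor seventh, so the chord is in second inversion.
A seventh chord in second inversion is figured 6/4/3, conventionally abbreviated 4/3.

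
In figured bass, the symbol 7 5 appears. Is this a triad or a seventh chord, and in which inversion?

7 5 is shorthand for 7/5/3.
Intervals of 7/5/3 above the bass form a seventh chord; the bass is the root, so this is root position.

seventh chord, root position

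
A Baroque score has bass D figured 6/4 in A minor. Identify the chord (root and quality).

The figures 6/4 indicate a triad in second inversion.
In second inversion the root lies a fourth above the bass: a fourth above D in A minor is G.
The chord tones are D, G, B, giving G major.

G major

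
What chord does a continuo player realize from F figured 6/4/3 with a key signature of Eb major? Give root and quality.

The figures 6/4/3 indicate a seventh chord in second inversion.
In second inversion the root lies a fourth above the bass: a fourth above F in Eb major is Bb.
The chord tones are F, Ab, Bb, D, giving Bb dominant seventh.

Bb dominant seventh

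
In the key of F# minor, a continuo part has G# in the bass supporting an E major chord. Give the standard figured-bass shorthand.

6

G# is the third of E major, so the chord is in first inversion.
A triad in first inversion is figured 6/3, conventionally abbreviated 6.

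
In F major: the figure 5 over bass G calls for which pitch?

D

Counting 4 letter steps above G lands on D; in F major, that letter is D.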